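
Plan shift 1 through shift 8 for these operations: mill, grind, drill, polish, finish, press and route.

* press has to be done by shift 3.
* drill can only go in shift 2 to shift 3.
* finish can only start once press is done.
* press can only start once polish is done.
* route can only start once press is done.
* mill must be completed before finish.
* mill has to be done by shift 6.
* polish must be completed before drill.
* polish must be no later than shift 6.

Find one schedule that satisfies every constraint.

grind -> shift 1; route -> shift 3; polish -> shift 1; mill -> shift 1; finish -> shift 3; drill -> shift 2; press -> shift 2

Checking: press(shift 2) before route(shift 3); press(shift 2) before finish(shift 3); polish(shift 1) before drill(shift 2); mill(shift 1) before finish(shift 3); polish(shift 1) before press(shift 2); press=shift 2 in [shift 1,shift 3]; mill=shift 1 in [shift 1,shift 6]; polish=shift 1 in [shift 1,shift 6]; drill=shift 2 in [shift 2,shift 3].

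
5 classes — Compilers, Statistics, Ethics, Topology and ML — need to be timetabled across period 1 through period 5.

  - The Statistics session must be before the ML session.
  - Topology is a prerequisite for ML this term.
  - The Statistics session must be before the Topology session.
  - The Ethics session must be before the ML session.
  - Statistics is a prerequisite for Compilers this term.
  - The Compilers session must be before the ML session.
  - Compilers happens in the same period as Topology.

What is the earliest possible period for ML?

Precedence pushes ML to at least period 3.
ML at period 3 is achievable: Topology=period 2, Ethics=period 1, Compilers=period 2, ML=period 3, Statistics=period 1.

period 3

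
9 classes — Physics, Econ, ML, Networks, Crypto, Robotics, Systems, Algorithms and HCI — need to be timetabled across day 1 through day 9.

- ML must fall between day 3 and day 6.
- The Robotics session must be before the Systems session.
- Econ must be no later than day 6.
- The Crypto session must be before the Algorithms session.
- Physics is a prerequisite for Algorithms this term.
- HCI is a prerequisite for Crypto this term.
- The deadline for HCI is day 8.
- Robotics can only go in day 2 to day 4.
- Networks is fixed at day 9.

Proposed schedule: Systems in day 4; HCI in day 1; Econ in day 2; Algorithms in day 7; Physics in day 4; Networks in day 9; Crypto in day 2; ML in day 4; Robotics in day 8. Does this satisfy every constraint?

No. Robotics can only go in day 2 to day 4 is not satisfied.

Econ must be no later than day 6 — holds.
Networks is fixed at day 9 — holds.
The Crypto session must be before the Algorithms session — holds.
HCI is a prerequisite for Crypto this term — holds.
The deadline for HCI is day 8 — holds.
Physics is a prerequisite for Algorithms this term — holds.
ML must fall between day 3 and day 6 — holds.
Robotics can only go in day 2 to day 4 — violated.
The Robotics session must be before the Systems session — violated.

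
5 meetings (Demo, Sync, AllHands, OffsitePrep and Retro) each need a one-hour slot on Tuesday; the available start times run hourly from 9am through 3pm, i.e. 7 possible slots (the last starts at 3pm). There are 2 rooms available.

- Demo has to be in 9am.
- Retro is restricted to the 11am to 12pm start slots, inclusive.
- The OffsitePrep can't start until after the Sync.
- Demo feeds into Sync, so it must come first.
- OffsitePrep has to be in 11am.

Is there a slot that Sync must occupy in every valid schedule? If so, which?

10am

Demo is fixed at 9am and must come before Sync, so Sync is at least 10am.
OffsitePrep is fixed at 11am and must come after Sync, so Sync is at most 10am.
So Sync must be 10am.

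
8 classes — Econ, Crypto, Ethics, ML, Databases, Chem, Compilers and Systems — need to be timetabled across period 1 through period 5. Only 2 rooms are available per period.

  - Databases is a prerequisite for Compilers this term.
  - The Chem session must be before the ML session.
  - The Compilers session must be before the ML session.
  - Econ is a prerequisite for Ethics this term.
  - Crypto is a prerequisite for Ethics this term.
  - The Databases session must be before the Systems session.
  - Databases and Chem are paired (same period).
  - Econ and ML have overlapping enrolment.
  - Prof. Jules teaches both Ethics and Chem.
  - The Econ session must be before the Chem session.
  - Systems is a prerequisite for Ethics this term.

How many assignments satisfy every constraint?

22

Splitting on Econ: it can be period 1 (20), period 2 (2). Listing each branch's schedules as (Crypto, Ethics, ML, Databases, Chem, Compilers, Systems) by period number:
Econ=period 1: (1,4,4,2,2,3,3) (1,4,5,2,2,3,3) (1,4,5,2,2,4,3) (1,5,4,2,2,3,3) (1,5,4,2,2,3,4) (1,5,5,2,2,3,3) (1,5,5,2,2,3,4) (1,5,5,2,2,4,3) (1,5,5,2,2,4,4) (1,5,5,3,3,4,4) (2,5,5,3,3,4,4) (3,4,5,2,2,4,3) (3,5,4,2,2,3,4) (3,5,5,2,2,3,4) (3,5,5,2,2,4,3) (3,5,5,2,2,4,4) (4,5,4,2,2,3,3) (4,5,5,2,2,3,3) (4,5,5,2,2,3,4) (4,5,5,2,2,4,3) — 20.
Econ=period 2: (1,5,5,3,3,4,4) (2,5,5,3,3,4,4) — 2.
Summing: 20 + 2 = 22.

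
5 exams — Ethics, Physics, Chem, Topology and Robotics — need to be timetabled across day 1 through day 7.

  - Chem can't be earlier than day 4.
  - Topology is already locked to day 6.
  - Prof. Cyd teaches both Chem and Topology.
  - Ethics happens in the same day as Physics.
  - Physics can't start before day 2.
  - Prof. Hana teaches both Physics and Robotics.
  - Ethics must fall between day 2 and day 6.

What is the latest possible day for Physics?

Physics is available from day 2; Physics must be in the same day as Ethics, which can't be after day 6, so Physics is at most day 6.
Physics at day 6 is achievable: Physics in day 6, Chem in day 4, Robotics in day 1, Ethics in day 6, Topology in day 6.

day 6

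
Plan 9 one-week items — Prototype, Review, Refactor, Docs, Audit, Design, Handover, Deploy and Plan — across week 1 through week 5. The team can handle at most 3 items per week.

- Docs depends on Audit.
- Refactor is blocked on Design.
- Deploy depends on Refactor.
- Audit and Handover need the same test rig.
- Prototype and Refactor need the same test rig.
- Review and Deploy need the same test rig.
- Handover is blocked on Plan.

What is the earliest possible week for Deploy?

Precedence pushes Deploy to at least week 3.
Deploy at week 3 is achievable: Prototype=week 3, Docs=week 2, Plan=week 1, Refactor=week 2, Audit=week 1, Deploy=week 3, Design=week 1, Handover=week 2, Review=week 4.

week 3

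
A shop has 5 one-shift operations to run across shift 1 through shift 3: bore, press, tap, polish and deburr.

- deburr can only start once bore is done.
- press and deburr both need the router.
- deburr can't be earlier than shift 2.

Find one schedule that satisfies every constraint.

deburr in shift 2; bore in shift 1; polish in shift 1; tap in shift 1; press in shift 1

Checking: bore(shift 1) before deburr(shift 2); press(shift 1) != deburr(shift 2); deburr=shift 2 in [shift 2,shift 3].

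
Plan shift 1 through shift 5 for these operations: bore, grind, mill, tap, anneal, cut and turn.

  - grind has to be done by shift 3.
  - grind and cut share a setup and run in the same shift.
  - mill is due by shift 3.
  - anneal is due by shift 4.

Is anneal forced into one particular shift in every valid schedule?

No

anneal can be shift 1 (e.g. tap -> shift 1; anneal -> shift 1; mill -> shift 1; turn -> shift 1; cut -> shift 1; grind -> shift 1; bore -> shift 1) or shift 2 (e.g. turn in shift 1; anneal in shift 2; bore in shift 1; cut in shift 1; mill in shift 1; tap in shift 1; grind in shift 1).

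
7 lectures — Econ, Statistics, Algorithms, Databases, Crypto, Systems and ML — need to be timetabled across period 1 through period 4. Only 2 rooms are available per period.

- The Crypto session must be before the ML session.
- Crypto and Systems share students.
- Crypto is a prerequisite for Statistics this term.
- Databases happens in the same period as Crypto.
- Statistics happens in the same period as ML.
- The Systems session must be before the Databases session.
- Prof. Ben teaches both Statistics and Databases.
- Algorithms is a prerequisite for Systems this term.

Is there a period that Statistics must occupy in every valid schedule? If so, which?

Precedence pushes Statistics to at least period 4.
So Statistics is pinned to period 4.

period 4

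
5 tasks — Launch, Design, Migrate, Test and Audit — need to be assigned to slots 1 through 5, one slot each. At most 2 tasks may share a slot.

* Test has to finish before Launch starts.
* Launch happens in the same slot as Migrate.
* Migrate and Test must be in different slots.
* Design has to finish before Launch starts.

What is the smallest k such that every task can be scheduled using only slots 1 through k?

3 slots

The precedence chain requires at least 2 distinct slots.
With at most 2 per slot and 5 tasks, at least 3 slots are needed.
3 works (last occupied slot: 3): for example Design=1; Audit=3; Launch=2; Migrate=2; Test=1.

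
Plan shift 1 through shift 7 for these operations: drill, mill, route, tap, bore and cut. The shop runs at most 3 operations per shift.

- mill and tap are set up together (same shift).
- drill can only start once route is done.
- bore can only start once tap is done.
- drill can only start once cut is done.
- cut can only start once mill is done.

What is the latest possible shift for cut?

shift 6

Precedence pushes cut to at least shift 2; downstream work caps cut at shift 6.
cut at shift 6 is achievable: cut -> shift 6; tap -> shift 1; route -> shift 1; bore -> shift 2; mill -> shift 1; drill -> shift 7.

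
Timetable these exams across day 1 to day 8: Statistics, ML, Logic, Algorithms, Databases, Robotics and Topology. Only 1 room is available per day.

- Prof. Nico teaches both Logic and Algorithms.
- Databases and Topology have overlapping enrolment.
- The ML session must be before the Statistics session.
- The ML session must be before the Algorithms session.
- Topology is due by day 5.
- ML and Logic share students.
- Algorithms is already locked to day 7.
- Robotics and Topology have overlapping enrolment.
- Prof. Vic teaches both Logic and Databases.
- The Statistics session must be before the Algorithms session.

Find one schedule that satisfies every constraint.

Databases -> day 5; ML -> day 2; Topology -> day 1; Robotics -> day 6; Logic -> day 4; Algorithms -> day 7; Statistics -> day 3

Checking: ML(day 2) before Algorithms(day 7); ML(day 2) before Statistics(day 3); Statistics(day 3) before Algorithms(day 7); Logic(day 4) != Databases(day 5); ML(day 2) != Logic(day 4); Robotics(day 6) != Topology(day 1); Logic(day 4) != Algorithms(day 7); Databases(day 5) != Topology(day 1); Topology=day 1 in [day 1,day 5]; Algorithms=day 7 in [day 7,day 7]; max 1 per day (cap 1).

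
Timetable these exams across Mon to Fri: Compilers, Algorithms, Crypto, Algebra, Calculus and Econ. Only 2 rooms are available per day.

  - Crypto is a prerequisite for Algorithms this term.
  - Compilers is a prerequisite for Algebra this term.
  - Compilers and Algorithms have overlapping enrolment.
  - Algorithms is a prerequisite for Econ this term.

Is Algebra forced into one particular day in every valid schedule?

Algebra can be Tue (e.g. Algorithms=Tue, Calculus=Wed, Econ=Wed, Crypto=Mon, Algebra=Tue, Compilers=Mon) or Wed (e.g. Crypto -> Mon; Compilers -> Mon; Econ -> Wed; Algebra -> Wed; Calculus -> Tue; Algorithms -> Tue).

No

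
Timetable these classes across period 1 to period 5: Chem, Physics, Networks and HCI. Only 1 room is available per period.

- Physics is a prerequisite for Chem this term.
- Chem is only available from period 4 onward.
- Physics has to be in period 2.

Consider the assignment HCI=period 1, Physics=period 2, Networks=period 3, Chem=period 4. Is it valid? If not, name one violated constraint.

Physics has to be in period 2 — holds.
Physics is a prerequisite for Chem this term — holds.
Chem is only available from period 4 onward — holds.
Only 1 room is available per period — holds.

Valid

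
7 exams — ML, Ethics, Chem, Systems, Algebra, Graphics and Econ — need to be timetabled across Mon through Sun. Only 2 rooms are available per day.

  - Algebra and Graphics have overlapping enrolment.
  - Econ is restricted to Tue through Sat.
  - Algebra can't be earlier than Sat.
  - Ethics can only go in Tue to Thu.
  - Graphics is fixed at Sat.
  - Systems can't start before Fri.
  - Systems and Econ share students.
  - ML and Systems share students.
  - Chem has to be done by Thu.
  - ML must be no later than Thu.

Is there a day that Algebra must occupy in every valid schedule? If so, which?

Algebra's window is Sat–Sun.
Graphics is fixed at Sat, and Algebra can't share a day with Graphics.
So Algebra must be Sun.

Sun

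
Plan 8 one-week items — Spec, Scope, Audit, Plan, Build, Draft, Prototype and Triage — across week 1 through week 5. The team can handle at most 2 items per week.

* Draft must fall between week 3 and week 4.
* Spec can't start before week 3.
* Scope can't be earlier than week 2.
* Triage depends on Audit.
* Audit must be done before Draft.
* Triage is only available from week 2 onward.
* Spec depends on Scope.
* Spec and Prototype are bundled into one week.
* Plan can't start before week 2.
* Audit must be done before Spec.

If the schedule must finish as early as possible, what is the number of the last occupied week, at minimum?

The precedence chain requires at least 2 distinct weeks.
With at most 2 per week and 8 work items, at least 4 weeks are needed.
Spec can't be placed before week 3, so the schedule must run through at least week 3.
4 works (last occupied week: week 4): for example Prototype -> week 3, Spec -> week 3, Scope -> week 2, Draft -> week 4, Build -> week 1, Plan -> week 4, Triage -> week 2, Audit -> week 1.

4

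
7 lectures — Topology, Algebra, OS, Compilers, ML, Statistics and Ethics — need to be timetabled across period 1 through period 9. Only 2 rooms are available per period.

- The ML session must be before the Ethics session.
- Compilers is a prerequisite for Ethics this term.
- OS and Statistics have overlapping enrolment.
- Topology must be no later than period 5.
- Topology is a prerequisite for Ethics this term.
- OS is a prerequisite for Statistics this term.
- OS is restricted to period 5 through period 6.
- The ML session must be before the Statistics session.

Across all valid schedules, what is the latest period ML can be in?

Downstream work caps ML at period 8.
ML at period 8 is achievable: OS=period 5; Topology=period 1; Compilers=period 1; ML=period 8; Statistics=period 9; Ethics=period 9; Algebra=period 2.

period 8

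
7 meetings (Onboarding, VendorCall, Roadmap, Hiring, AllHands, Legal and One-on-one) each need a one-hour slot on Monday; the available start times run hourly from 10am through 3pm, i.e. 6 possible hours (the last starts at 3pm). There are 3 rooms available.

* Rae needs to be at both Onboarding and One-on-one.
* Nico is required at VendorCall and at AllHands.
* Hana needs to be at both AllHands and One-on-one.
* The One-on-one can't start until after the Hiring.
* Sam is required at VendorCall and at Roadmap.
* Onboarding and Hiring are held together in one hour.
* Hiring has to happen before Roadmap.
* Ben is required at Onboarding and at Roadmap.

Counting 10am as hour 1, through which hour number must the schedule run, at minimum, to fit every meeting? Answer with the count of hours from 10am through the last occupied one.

The precedence chain requires at least 2 distinct hours.
With at most 3 per hour and 7 meetings, at least 3 hours are needed.
3 works (last occupied hour: 12pm): for example One-on-one in 11am; Legal in 11am; VendorCall in 10am; Roadmap in 11am; AllHands in 12pm; Onboarding in 10am; Hiring in 10am.

3 hours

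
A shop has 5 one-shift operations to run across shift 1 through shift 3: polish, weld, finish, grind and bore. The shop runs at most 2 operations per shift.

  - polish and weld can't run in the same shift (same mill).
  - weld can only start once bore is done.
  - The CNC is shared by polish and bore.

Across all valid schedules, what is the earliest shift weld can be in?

shift 2

Precedence pushes weld to at least shift 2.
weld at shift 2 is achievable: polish -> shift 3, grind -> shift 2, weld -> shift 2, bore -> shift 1, finish -> shift 1.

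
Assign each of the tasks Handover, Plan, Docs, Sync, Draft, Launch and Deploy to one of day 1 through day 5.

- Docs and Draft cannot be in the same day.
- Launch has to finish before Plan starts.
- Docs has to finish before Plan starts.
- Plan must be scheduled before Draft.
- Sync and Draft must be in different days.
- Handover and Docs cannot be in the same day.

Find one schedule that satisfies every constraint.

Deploy=day 1; Plan=day 2; Sync=day 1; Launch=day 1; Docs=day 1; Handover=day 2; Draft=day 3

Checking: Docs(day 1) before Plan(day 2); Plan(day 2) before Draft(day 3); Launch(day 1) before Plan(day 2); Handover(day 2) != Docs(day 1); Sync(day 1) != Draft(day 3); Docs(day 1) != Draft(day 3).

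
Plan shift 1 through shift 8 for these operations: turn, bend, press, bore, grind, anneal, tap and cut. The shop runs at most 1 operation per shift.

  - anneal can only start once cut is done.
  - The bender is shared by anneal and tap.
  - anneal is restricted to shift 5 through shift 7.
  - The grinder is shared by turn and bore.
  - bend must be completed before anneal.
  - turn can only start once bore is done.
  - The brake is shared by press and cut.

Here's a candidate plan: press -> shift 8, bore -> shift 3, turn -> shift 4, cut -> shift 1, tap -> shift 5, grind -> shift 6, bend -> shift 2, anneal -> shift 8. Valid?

turn can only start once bore is done — holds.
anneal can only start once cut is done — holds.
bend must be completed before anneal — holds.
The brake is shared by press and cut — holds.
The bender is shared by anneal and tap — holds.
The shop runs at most 1 operation per shift — violated.
The grinder is shared by turn and bore — holds.
anneal is restricted to shift 5 through shift 7 — violated.

No — it violates: anneal is restricted to shift 5 through shift 7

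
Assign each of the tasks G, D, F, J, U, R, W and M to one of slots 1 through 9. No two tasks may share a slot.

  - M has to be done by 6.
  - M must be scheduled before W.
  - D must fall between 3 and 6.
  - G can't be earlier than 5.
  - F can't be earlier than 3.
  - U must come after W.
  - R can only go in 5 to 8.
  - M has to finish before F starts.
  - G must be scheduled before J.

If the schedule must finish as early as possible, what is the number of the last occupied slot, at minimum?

8

The precedence chain requires at least 3 distinct slots.
With at most 1 per slot and 8 tasks, at least 8 slots are needed.
Propagating the time windows through the other constraints, J can't land before 6, so the schedule must run through at least slot 6.
8 works (last occupied slot: 8): for example W -> 2, F -> 4, G -> 5, R -> 6, M -> 1, J -> 7, D -> 3, U -> 8.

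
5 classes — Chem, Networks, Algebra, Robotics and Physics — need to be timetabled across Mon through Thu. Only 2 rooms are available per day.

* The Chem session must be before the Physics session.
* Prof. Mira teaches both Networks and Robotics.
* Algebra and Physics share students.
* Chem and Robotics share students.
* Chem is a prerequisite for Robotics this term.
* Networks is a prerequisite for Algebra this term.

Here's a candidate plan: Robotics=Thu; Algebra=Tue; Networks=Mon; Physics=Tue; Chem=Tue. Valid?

No — it violates: Algebra and Physics share students

Networks is a prerequisite for Algebra this term — holds.
Chem is a prerequisite for Robotics this term — holds.
Prof. Mira teaches both Networks and Robotics — holds.
Chem and Robotics share students — holds.
The Chem session must be before the Physics session — violated.
Only 2 rooms are available per day — violated.
Algebra and Physics share students — violated.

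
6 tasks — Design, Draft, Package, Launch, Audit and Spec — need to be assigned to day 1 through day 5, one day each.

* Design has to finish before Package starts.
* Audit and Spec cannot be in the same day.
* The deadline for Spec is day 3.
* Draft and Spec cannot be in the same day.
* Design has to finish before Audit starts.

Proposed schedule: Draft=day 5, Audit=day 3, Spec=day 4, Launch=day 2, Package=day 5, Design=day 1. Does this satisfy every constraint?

No — it violates: The deadline for Spec is day 3

The deadline for Spec is day 3 — violated.
Design has to finish before Package starts — holds.
Audit and Spec cannot be in the same day — holds.
Design has to finish before Audit starts — holds.
Draft and Spec cannot be in the same day — holds.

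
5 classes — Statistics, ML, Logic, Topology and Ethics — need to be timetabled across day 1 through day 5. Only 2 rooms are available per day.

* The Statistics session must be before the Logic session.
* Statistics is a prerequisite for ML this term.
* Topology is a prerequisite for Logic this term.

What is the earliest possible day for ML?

Precedence pushes ML to at least day 2.
ML at day 2 is achievable: Logic=day 2; Topology=day 1; Statistics=day 1; Ethics=day 3; ML=day 2.

day 2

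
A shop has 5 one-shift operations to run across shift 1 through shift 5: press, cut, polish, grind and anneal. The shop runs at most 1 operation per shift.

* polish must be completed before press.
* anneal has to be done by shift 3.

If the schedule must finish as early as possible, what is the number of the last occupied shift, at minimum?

The precedence chain requires at least 2 distinct shifts.
With at most 1 per shift and 5 operations, at least 5 shifts are needed.
5 works (last occupied shift: shift 5): for example press -> shift 3; polish -> shift 2; cut -> shift 4; grind -> shift 5; anneal -> shift 1.

5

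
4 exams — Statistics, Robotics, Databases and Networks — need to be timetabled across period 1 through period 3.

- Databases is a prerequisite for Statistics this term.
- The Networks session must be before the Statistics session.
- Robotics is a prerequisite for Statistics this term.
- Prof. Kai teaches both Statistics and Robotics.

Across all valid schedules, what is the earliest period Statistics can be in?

period 2

Precedence pushes Statistics to at least period 2.
Statistics at period 2 is achievable: Networks in period 1; Robotics in period 1; Databases in period 1; Statistics in period 2.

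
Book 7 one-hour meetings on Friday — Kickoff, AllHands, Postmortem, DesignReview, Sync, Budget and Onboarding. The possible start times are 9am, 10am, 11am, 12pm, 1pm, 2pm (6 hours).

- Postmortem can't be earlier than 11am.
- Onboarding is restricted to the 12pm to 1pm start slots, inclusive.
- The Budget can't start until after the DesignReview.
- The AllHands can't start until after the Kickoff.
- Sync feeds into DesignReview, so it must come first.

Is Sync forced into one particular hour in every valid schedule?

No

Sync can be 9am (e.g. Postmortem=11am; AllHands=10am; DesignReview=10am; Sync=9am; Onboarding=12pm; Budget=11am; Kickoff=9am) or 10am (e.g. Onboarding in 12pm, Sync in 10am, Kickoff in 9am, DesignReview in 11am, Budget in 12pm, AllHands in 10am, Postmortem in 11am).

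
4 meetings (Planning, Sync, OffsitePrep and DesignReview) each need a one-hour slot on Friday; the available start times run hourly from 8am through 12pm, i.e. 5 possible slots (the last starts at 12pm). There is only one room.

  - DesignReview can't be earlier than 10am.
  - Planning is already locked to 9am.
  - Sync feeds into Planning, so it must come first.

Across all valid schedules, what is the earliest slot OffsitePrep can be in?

10am

OffsitePrep at 10am is achievable: Sync -> 8am, DesignReview -> 11am, Planning -> 9am, OffsitePrep -> 10am.
Nothing earlier works — the capacity limit rule out every slot before 10am.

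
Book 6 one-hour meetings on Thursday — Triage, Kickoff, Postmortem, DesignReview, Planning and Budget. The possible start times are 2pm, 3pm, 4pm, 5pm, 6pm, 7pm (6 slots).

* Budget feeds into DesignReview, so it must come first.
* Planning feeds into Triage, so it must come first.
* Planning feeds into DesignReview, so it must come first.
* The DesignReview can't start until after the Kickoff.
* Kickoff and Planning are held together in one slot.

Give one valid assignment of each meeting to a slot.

Kickoff -> 2pm, Planning -> 2pm, Postmortem -> 2pm, DesignReview -> 3pm, Budget -> 2pm, Triage -> 3pm

Checking: Planning(2pm) before Triage(3pm); Kickoff(2pm) before DesignReview(3pm); Planning(2pm) before DesignReview(3pm); Budget(2pm) before DesignReview(3pm); Kickoff = Planning = 2pm.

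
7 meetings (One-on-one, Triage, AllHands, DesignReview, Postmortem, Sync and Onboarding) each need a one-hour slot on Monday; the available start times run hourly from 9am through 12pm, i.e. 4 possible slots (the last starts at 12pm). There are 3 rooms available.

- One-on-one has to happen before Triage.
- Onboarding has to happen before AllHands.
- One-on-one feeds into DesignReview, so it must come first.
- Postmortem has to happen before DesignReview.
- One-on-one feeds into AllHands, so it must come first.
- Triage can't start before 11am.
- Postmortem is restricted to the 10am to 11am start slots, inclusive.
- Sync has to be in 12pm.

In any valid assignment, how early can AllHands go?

Precedence pushes AllHands to at least 10am.
AllHands at 10am is achievable: DesignReview in 11am, Onboarding in 9am, Triage in 11am, One-on-one in 9am, Postmortem in 10am, Sync in 12pm, AllHands in 10am.

10am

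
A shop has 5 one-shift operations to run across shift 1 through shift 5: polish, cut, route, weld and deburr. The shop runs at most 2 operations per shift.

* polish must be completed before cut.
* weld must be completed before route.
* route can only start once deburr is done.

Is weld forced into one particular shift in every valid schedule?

weld can be shift 1 (e.g. route=shift 2, deburr=shift 1, cut=shift 3, weld=shift 1, polish=shift 2) or shift 2 (e.g. route -> shift 3, deburr -> shift 1, cut -> shift 2, polish -> shift 1, weld -> shift 2).

No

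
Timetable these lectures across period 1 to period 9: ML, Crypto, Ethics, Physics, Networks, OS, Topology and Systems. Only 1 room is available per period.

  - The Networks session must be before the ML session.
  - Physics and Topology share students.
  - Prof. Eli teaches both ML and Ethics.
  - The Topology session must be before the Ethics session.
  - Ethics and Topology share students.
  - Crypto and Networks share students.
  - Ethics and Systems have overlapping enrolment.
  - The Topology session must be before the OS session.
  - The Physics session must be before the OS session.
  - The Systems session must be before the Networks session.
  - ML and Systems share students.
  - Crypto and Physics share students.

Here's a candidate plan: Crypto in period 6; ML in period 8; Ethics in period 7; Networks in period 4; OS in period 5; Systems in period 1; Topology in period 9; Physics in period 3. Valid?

Only 1 room is available per period — holds.
The Physics session must be before the OS session — holds.
Ethics and Systems have overlapping enrolment — holds.
The Systems session must be before the Networks session — holds.
ML and Systems share students — holds.
The Topology session must be before the Ethics session — violated.
Ethics and Topology share students — holds.
Crypto and Networks share students — holds.
Crypto and Physics share students — holds.
The Networks session must be before the ML session — holds.
Prof. Eli teaches both ML and Ethics — holds.
Physics and Topology share students — holds.
The Topology session must be before the OS session — violated.

No. The Topology session must be before the OS session is not satisfied.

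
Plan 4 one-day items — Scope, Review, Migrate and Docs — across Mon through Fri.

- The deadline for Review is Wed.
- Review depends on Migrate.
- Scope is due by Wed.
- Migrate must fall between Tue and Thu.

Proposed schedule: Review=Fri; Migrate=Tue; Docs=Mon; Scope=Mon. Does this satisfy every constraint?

Migrate must fall between Tue and Thu — holds.
Scope is due by Wed — holds.
The deadline for Review is Wed — violated.
Review depends on Migrate — holds.

No. The deadline for Review is Wed is not satisfied.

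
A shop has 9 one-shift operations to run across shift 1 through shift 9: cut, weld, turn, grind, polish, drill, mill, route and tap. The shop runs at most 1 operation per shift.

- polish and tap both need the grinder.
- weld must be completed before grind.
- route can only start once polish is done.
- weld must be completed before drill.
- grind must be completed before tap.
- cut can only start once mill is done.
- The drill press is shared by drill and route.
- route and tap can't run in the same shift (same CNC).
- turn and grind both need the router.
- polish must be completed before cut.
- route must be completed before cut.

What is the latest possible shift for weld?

Downstream work caps weld at shift 7.
weld at shift 6 is achievable: tap in shift 9; turn in shift 5; drill in shift 8; polish in shift 1; grind in shift 7; route in shift 2; weld in shift 6; mill in shift 3; cut in shift 4.
Nothing later works — the conflict and capacity constraints rule out every shift after shift 6.

shift 6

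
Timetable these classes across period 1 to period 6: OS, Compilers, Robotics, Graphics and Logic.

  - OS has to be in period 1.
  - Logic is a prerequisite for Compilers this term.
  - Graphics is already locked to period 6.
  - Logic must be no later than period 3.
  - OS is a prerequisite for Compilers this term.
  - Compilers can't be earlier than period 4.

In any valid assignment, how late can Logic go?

Logic's own window allows nothing later than period 3.
Logic at period 3 is achievable: Graphics=period 6; Compilers=period 4; OS=period 1; Logic=period 3; Robotics=period 1.

period 3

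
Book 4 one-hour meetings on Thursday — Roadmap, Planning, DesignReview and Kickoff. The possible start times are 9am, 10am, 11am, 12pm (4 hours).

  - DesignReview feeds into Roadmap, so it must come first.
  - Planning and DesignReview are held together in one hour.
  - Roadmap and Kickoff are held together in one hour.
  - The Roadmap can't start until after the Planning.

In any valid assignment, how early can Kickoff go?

Kickoff must be in the same hour as Roadmap, which can't be before 10am, so Kickoff is at least 10am.
Kickoff at 10am is achievable: Planning -> 9am; Roadmap -> 10am; DesignReview -> 9am; Kickoff -> 10am.

10am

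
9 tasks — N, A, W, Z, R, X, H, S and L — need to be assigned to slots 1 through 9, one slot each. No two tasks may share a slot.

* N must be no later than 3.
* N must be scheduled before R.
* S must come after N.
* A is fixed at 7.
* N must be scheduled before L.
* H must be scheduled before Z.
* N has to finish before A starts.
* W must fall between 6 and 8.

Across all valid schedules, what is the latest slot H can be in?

8

Downstream work caps H at 8.
H at 8 is achievable: S in 3; X in 5; A in 7; L in 4; R in 2; Z in 9; N in 1; W in 6; H in 8.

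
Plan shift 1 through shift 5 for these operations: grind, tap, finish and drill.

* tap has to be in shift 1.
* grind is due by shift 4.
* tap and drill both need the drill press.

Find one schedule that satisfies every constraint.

finish in shift 1; drill in shift 2; grind in shift 1; tap in shift 1

Checking: tap(shift 1) != drill(shift 2); grind=shift 1 in [shift 1,shift 4]; tap=shift 1 in [shift 1,shift 1].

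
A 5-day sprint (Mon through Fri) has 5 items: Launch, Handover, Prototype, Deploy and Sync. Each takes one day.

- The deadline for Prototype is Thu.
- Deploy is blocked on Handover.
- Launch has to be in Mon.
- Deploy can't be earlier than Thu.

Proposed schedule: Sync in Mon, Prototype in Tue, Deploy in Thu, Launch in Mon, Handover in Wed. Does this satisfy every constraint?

Launch has to be in Mon — holds.
The deadline for Prototype is Thu — holds.
Deploy is blocked on Handover — holds.
Deploy can't be earlier than Thu — holds.

Valid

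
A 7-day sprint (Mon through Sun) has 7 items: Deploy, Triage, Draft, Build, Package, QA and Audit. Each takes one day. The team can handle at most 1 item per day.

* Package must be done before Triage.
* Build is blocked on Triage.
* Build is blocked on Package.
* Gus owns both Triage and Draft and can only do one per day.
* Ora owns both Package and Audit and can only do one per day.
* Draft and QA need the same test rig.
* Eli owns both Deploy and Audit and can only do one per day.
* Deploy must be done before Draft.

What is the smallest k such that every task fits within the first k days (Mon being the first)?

The precedence chain requires at least 3 distinct days.
With at most 1 per day and 7 tasks, at least 7 days are needed.
7 works (last occupied day: Sun): for example Package=Mon, Triage=Tue, Audit=Sun, Deploy=Thu, Draft=Fri, QA=Sat, Build=Wed.

7 days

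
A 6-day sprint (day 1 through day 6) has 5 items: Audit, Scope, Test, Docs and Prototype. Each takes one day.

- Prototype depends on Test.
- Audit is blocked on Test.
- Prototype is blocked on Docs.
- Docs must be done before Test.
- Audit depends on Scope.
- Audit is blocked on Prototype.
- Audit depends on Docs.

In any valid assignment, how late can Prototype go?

Precedence pushes Prototype to at least day 3; downstream work caps Prototype at day 5.
Prototype at day 5 is achievable: Docs in day 1; Test in day 2; Audit in day 6; Prototype in day 5; Scope in day 1.

day 5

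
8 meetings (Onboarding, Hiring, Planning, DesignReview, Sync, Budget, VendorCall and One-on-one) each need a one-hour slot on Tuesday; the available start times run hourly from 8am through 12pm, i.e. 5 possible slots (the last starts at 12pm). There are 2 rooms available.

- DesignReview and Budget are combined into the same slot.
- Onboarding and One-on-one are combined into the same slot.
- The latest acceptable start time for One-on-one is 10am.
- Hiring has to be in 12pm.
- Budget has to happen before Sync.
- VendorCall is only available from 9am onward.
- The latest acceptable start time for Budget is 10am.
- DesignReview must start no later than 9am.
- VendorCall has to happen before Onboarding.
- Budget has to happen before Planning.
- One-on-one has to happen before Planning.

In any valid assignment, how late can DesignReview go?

DesignReview's own window allows nothing later than 9am.
DesignReview at 8am is achievable: Sync=9am, One-on-one=10am, Onboarding=10am, Hiring=12pm, Planning=11am, DesignReview=8am, VendorCall=9am, Budget=8am.
Nothing later works — the capacity limit rule out every slot after 8am.

8am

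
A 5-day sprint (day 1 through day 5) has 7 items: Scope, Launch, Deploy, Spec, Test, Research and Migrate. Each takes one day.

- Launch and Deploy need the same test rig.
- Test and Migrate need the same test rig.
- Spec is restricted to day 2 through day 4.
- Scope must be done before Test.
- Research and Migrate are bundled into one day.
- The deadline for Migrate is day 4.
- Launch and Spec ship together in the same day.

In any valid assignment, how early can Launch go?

Launch must be in the same day as Spec, which can't be before day 2, so Launch is at least day 2; Launch must be in the same day as Spec, which can't be after day 4, so Launch is at most day 4.
Launch at day 2 is achievable: Test=day 2; Launch=day 2; Scope=day 1; Spec=day 2; Research=day 1; Migrate=day 1; Deploy=day 1.

day 2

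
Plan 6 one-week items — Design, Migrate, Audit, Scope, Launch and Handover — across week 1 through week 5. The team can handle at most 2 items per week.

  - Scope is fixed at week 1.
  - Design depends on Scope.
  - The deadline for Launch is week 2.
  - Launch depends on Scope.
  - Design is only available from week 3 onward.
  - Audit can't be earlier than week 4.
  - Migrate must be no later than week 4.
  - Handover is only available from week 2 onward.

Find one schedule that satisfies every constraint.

Scope -> week 1, Launch -> week 2, Audit -> week 4, Design -> week 3, Handover -> week 2, Migrate -> week 1

Checking: Scope(week 1) before Launch(week 2); Scope(week 1) before Design(week 3); Handover=week 2 in [week 2,week 5]; Migrate=week 1 in [week 1,week 4]; Launch=week 2 in [week 1,week 2]; Scope=week 1 in [week 1,week 1]; Audit=week 4 in [week 4,week 5]; Design=week 3 in [week 3,week 5]; max 2 per week (cap 2).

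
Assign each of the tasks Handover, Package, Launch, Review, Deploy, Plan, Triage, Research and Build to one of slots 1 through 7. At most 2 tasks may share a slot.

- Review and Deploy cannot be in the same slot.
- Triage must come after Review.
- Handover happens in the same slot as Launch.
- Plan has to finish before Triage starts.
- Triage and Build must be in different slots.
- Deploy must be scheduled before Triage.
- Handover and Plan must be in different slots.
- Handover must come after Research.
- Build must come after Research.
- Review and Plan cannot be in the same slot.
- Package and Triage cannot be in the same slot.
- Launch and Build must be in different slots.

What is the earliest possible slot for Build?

2

Precedence pushes Build to at least 2.
Build at 2 is achievable: Research in 1; Plan in 3; Triage in 4; Build in 2; Package in 3; Handover in 5; Review in 1; Launch in 5; Deploy in 2.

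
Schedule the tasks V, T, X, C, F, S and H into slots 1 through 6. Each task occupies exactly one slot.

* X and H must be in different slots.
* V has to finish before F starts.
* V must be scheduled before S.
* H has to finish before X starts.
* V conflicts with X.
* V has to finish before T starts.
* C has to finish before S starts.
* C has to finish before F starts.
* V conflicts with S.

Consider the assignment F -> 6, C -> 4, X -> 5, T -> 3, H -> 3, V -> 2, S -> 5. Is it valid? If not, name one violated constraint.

Valid

V has to finish before T starts — holds.
V has to finish before F starts — holds.
V conflicts with S — holds.
C has to finish before F starts — holds.
X and H must be in different slots — holds.
V conflicts with X — holds.
V must be scheduled before S — holds.
C has to finish before S starts — holds.
H has to finish before X starts — holds.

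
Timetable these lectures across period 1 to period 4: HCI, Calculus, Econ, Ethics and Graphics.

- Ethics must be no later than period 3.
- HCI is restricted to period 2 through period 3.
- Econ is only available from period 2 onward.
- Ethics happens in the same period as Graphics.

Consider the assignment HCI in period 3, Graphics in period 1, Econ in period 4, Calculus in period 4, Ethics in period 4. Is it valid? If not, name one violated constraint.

Invalid. Ethics must be no later than period 3.

Econ is only available from period 2 onward — holds.
Ethics must be no later than period 3 — violated.
HCI is restricted to period 2 through period 3 — holds.
Ethics happens in the same period as Graphics — violated.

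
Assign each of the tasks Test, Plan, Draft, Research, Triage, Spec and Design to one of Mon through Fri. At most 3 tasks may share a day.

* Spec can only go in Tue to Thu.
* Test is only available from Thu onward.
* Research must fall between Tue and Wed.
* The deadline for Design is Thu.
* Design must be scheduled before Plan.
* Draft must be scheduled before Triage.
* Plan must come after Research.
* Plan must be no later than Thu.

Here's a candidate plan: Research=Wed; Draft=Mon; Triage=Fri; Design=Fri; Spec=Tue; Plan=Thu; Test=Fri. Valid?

Invalid. The deadline for Design is Thu.

At most 3 tasks may share a day — holds.
Spec can only go in Tue to Thu — holds.
Plan must come after Research — holds.
Design must be scheduled before Plan — violated.
Draft must be scheduled before Triage — holds.
Test is only available from Thu onward — holds.
The deadline for Design is Thu — violated.
Research must fall between Tue and Wed — holds.
Plan must be no later than Thu — holds.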